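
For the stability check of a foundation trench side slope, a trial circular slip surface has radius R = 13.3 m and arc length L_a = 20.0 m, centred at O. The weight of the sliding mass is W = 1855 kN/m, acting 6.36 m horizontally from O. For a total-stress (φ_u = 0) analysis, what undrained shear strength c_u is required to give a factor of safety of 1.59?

c_u = 70.5 kPa

FS = c_u·L_a·R / (W·d), so c_u = FS·W·d / (L_a·R).
c_u = 1.59·1855·6.36 / (20.00·13.3) = 18758.5 / 266.00 = 70.52 kPa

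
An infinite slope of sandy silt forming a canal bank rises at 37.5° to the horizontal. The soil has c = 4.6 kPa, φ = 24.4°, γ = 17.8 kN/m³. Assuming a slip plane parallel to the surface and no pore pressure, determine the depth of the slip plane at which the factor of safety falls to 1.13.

z = 0.99 m

Setting FS = 1.13 in FS = [c + γz cos²β tanφ] / [γz sinβ cosβ] and solving for z:
z = c / [γ cosβ (FS·sinβ − cosβ·tanφ)]
  = 4.6 / [17.8·cos37.5°·(1.13·sin37.5° − cos37.5°·tan24.4°)]
  = 4.6 / [17.8·0.7934·(1.13·0.6088 − 0.7934·0.4536)]
  = 4.6 / 4.6322 = 0.993 m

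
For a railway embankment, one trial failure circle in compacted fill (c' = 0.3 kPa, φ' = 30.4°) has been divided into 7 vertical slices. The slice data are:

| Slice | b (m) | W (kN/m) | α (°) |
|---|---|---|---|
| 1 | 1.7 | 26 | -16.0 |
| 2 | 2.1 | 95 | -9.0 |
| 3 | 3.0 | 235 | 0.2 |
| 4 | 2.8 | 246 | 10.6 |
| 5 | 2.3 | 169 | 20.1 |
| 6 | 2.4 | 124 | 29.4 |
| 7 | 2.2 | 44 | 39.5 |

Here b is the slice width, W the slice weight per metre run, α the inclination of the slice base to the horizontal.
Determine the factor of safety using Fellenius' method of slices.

Ordinary method of slices: FS = Σ[c'·Δl_i + (W_i cosα_i)·tanφ'] / Σ W_i sinα_i, with Δl_i = b_i / cosα_i.
Slice 1: Δl = 1.7/cos(-16.0°) = 1.769 m; N'_1 = 26·cos(-16.0°) = 25.0; c'Δl = 0.53; W sinα = -7.2
Slice 2: Δl = 2.1/cos(-9.0°) = 2.126 m; N'_2 = 95·cos(-9.0°) = 93.8; c'Δl = 0.64; W sinα = -14.9
Slice 3: Δl = 3.0/cos0.2° = 3.000 m; N'_3 = 235·cos0.2° = 235.0; c'Δl = 0.90; W sinα = 0.8
Slice 4: Δl = 2.8/cos10.6° = 2.849 m; N'_4 = 246·cos10.6° = 241.8; c'Δl = 0.85; W sinα = 45.3
Slice 5: Δl = 2.3/cos20.1° = 2.449 m; N'_5 = 169·cos20.1° = 158.7; c'Δl = 0.73; W sinα = 58.1
Slice 6: Δl = 2.4/cos29.4° = 2.755 m; N'_6 = 124·cos29.4° = 108.0; c'Δl = 0.83; W sinα = 60.9
Slice 7: Δl = 2.2/cos39.5° = 2.851 m; N'_7 = 44·cos39.5° = 34.0; c'Δl = 0.86; W sinα = 28.0
Σc'Δl = 5.3 kN/m; ΣN' = 896.3 kN/m; ΣW sinα = 171.0 kN/m
Resisting = 5.3 + 896.3·tan30.4° = 5.3 + 525.9 = 531.2 kN/m
FS = 531.2 / 171.0 = 3.107

FS = 3.11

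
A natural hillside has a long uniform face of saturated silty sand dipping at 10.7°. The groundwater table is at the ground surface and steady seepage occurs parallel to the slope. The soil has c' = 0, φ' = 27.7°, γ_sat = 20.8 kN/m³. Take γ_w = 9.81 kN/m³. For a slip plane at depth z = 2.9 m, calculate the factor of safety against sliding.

FS = 1.47

With seepage parallel to the slope and the water table at the surface, the effective normal stress on the slip plane uses the buoyant unit weight γ' = γ_sat − γ_w while the driving shear stress uses γ_sat:
FS = [c' + γ' z cos²β tanφ'] / [γ_sat z sinβ cosβ]
(For c' = 0 this reduces to FS = (γ'/γ_sat)·tanφ'/tanβ.)
γ' = 20.8 − 9.81 = 10.99 kN/m³
Numerator = 0.0 + 10.99·2.9·cos²10.7°·tan27.7° = 0.0 + 10.99·2.9·0.9655·0.5250 = 16.156 kPa
Denominator = 20.8·2.9·sin10.7°·cos10.7° = 20.8·2.9·0.1857·0.9826 = 11.005 kPa
FS = 16.156 / 11.005 = 1.468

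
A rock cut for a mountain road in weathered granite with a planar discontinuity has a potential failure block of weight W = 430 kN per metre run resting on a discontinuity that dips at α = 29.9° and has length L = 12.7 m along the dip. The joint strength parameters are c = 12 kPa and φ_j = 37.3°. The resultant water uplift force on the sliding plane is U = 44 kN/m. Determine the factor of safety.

Resolving the block weight along and normal to the plane and applying the Mohr–Coulomb strength on the joint:
N' = W cosα − U = 430·cos29.9° − 44 = 328.8 kN/m
Driving force T = W sinα = 430·sin29.9° = 214.3 kN/m
Resisting force R = c·L + N'·tanφ_j = 12·12.7 + 328.8·tan37.3° = 152.4 + 250.5 = 402.9 kN/m
FS = R / T = 402.9 / 214.3 = 1.879

FS = 1.88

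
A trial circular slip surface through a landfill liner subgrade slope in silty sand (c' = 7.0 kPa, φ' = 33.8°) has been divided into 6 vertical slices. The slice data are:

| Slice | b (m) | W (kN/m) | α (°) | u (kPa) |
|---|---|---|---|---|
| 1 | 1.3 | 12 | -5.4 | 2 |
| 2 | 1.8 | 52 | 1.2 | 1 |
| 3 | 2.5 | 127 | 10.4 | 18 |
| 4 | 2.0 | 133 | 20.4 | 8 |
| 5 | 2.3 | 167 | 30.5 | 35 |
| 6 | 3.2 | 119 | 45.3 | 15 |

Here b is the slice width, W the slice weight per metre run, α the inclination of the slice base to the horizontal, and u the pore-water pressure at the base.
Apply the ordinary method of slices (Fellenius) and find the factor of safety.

Ordinary method of slices: FS = Σ[c'·Δl_i + (W_i cosα_i − u_i·Δl_i)·tanφ'] / Σ W_i sinα_i, with Δl_i = b_i / cosα_i.
Slice 1: Δl = 1.3/cos(-5.4°) = 1.306 m; N'_1 = 12·cos(-5.4°) − 2·1.306 = 9.3; c'Δl = 9.14; W sinα = -1.1
Slice 2: Δl = 1.8/cos1.2° = 1.800 m; N'_2 = 52·cos1.2° − 1·1.800 = 50.2; c'Δl = 12.60; W sinα = 1.1
Slice 3: Δl = 2.5/cos10.4° = 2.542 m; N'_3 = 127·cos10.4° − 18·2.542 = 79.2; c'Δl = 17.79; W sinα = 22.9
Slice 4: Δl = 2.0/cos20.4° = 2.134 m; N'_4 = 133·cos20.4° − 8·2.134 = 107.6; c'Δl = 14.94; W sinα = 46.4
Slice 5: Δl = 2.3/cos30.5° = 2.669 m; N'_5 = 167·cos30.5° − 35·2.669 = 50.5; c'Δl = 18.69; W sinα = 84.8
Slice 6: Δl = 3.2/cos45.3° = 4.549 m; N'_6 = 119·cos45.3° − 15·4.549 = 15.5; c'Δl = 31.85; W sinα = 84.6
Σc'Δl = 105.0 kN/m; ΣN' = 312.2 kN/m; ΣW sinα = 238.6 kN/m
Resisting = 105.0 + 312.2·tan33.8° = 105.0 + 209.0 = 314.0 kN/m
FS = 314.0 / 238.6 = 1.316

FS = 1.32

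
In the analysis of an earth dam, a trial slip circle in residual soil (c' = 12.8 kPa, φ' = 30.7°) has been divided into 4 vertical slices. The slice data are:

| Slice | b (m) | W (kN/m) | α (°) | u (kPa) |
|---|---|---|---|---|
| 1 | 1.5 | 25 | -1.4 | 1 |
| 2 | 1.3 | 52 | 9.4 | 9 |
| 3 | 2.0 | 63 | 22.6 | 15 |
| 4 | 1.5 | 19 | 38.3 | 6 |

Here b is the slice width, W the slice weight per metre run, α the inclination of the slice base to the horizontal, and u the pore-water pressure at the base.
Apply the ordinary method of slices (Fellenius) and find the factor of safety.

Ordinary method of slices: FS = Σ[c'·Δl_i + (W_i cosα_i − u_i·Δl_i)·tanφ'] / Σ W_i sinα_i, with Δl_i = b_i / cosα_i.
Slice 1: Δl = 1.5/cos(-1.4°) = 1.500 m; N'_1 = 25·cos(-1.4°) − 1·1.500 = 23.5; c'Δl = 19.21; W sinα = -0.6
Slice 2: Δl = 1.3/cos9.4° = 1.318 m; N'_2 = 52·cos9.4° − 9·1.318 = 39.4; c'Δl = 16.87; W sinα = 8.5
Slice 3: Δl = 2.0/cos22.6° = 2.166 m; N'_3 = 63·cos22.6° − 15·2.166 = 25.7; c'Δl = 27.73; W sinα = 24.2
Slice 4: Δl = 1.5/cos38.3° = 1.911 m; N'_4 = 19·cos38.3° − 6·1.911 = 3.4; c'Δl = 24.47; W sinα = 11.8
Σc'Δl = 88.3 kN/m; ΣN' = 92.0 kN/m; ΣW sinα = 43.9 kN/m
Resisting = 88.3 + 92.0·tan30.7° = 88.3 + 54.7 = 142.9 kN/m
FS = 142.9 / 43.9 = 3.258

FS = 3.26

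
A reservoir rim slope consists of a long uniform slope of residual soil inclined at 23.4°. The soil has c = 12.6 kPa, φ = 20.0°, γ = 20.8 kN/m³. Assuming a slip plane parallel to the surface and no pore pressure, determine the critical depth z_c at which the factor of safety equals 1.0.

z_c = 10.46 m

Setting FS = 1.00 in FS = [c + γz cos²β tanφ] / [γz sinβ cosβ] and solving for z:
z = c / [γ cosβ (FS·sinβ − cosβ·tanφ)]
  = 12.6 / [20.8·cos23.4°·(1.00·sin23.4° − cos23.4°·tan20.0°)]
  = 12.6 / [20.8·0.9178·(1.00·0.3971 − 0.9178·0.3640)]
  = 12.6 / 1.2048 = 10.458 m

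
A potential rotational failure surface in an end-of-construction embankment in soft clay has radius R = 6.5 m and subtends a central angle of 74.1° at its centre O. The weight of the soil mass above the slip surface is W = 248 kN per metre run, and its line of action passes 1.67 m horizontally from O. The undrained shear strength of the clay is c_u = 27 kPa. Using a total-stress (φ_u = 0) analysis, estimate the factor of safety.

FS = 3.56

Taking moments about the centre O, the resisting moment is provided by the undrained shear strength acting along the arc:
Arc length L_a = R·θ = 6.5·(74.1°·π/180) = 6.5·1.2933 = 8.41 m
M_R = c_u·L_a·R = 27·8.41·6.5 = 1475.3 kN·m/m
M_D = W·d = 248·1.67 = 414.2 kN·m/m
FS = M_R / M_D = 1475.3 / 414.2 = 3.562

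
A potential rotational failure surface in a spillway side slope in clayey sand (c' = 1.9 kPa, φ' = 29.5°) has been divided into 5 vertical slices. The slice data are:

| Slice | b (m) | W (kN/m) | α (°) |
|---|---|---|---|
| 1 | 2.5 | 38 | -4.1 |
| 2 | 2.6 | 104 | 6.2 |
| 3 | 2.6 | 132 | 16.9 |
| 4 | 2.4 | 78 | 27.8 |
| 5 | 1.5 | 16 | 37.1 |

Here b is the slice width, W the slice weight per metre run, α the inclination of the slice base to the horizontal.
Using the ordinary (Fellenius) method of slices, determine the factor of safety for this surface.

FS = 2.38

Ordinary method of slices: FS = Σ[c'·Δl_i + (W_i cosα_i)·tanφ'] / Σ W_i sinα_i, with Δl_i = b_i / cosα_i.
Slice 1: Δl = 2.5/cos(-4.1°) = 2.506 m; N'_1 = 38·cos(-4.1°) = 37.9; c'Δl = 4.76; W sinα = -2.7
Slice 2: Δl = 2.6/cos6.2° = 2.615 m; N'_2 = 104·cos6.2° = 103.4; c'Δl = 4.97; W sinα = 11.2
Slice 3: Δl = 2.6/cos16.9° = 2.717 m; N'_3 = 132·cos16.9° = 126.3; c'Δl = 5.16; W sinα = 38.4
Slice 4: Δl = 2.4/cos27.8° = 2.713 m; N'_4 = 78·cos27.8° = 69.0; c'Δl = 5.15; W sinα = 36.4
Slice 5: Δl = 1.5/cos37.1° = 1.881 m; N'_5 = 16·cos37.1° = 12.8; c'Δl = 3.57; W sinα = 9.7
Σc'Δl = 23.6 kN/m; ΣN' = 349.4 kN/m; ΣW sinα = 92.9 kN/m
Resisting = 23.6 + 349.4·tan29.5° = 23.6 + 197.7 = 221.3 kN/m
FS = 221.3 / 92.9 = 2.381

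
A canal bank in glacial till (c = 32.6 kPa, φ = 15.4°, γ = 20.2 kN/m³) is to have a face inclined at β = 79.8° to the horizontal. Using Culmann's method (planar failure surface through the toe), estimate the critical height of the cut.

Culmann's analysis gives the critical failure plane at α_cr = (β + φ)/2 = (79.8 + 15.4)/2 = 47.6°, and the critical height
H_c = (4c/γ) · sinβ cosφ / [1 − cos(β − φ)]
    = (4·32.6/20.2) · sin79.8°·cos15.4° / [1 − cos(64.4°)]
    = 6.455 · 0.9842·0.9641 / [1 − 0.4321]
    = 6.455 · 0.9489 / 0.5679
    = 10.79 m

H_c = 10.79 m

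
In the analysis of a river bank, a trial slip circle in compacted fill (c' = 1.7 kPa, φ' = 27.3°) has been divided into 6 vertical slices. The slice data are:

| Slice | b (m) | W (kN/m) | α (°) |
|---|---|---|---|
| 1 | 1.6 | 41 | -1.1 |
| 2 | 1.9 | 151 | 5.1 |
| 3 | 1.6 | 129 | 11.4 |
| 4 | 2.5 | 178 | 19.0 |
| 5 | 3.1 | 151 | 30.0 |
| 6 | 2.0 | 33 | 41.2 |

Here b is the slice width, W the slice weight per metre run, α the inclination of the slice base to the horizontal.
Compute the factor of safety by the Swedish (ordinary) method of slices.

FS = 1.84

Ordinary method of slices: FS = Σ[c'·Δl_i + (W_i cosα_i)·tanφ'] / Σ W_i sinα_i, with Δl_i = b_i / cosα_i.
Slice 1: Δl = 1.6/cos(-1.1°) = 1.600 m; N'_1 = 41·cos(-1.1°) = 41.0; c'Δl = 2.72; W sinα = -0.8
Slice 2: Δl = 1.9/cos5.1° = 1.908 m; N'_2 = 151·cos5.1° = 150.4; c'Δl = 3.24; W sinα = 13.4
Slice 3: Δl = 1.6/cos11.4° = 1.632 m; N'_3 = 129·cos11.4° = 126.5; c'Δl = 2.77; W sinα = 25.5
Slice 4: Δl = 2.5/cos19.0° = 2.644 m; N'_4 = 178·cos19.0° = 168.3; c'Δl = 4.49; W sinα = 58.0
Slice 5: Δl = 3.1/cos30.0° = 3.580 m; N'_5 = 151·cos30.0° = 130.8; c'Δl = 6.09; W sinα = 75.5
Slice 6: Δl = 2.0/cos41.2° = 2.658 m; N'_6 = 33·cos41.2° = 24.8; c'Δl = 4.52; W sinα = 21.7
Σc'Δl = 23.8 kN/m; ΣN' = 641.8 kN/m; ΣW sinα = 193.3 kN/m
Resisting = 23.8 + 641.8·tan27.3° = 23.8 + 331.2 = 355.1 kN/m
FS = 355.1 / 193.3 = 1.837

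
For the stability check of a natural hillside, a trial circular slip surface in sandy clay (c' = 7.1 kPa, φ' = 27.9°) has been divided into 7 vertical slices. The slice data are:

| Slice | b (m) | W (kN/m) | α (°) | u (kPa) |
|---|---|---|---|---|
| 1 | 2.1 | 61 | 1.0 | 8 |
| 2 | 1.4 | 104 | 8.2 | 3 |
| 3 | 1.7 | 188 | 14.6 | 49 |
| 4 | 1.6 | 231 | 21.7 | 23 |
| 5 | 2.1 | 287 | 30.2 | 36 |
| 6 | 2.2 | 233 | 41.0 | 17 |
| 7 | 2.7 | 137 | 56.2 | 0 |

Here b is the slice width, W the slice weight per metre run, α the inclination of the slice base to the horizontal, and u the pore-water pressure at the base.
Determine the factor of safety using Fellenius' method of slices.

FS = 0.95

Ordinary method of slices: FS = Σ[c'·Δl_i + (W_i cosα_i − u_i·Δl_i)·tanφ'] / Σ W_i sinα_i, with Δl_i = b_i / cosα_i.
Slice 1: Δl = 2.1/cos1.0° = 2.100 m; N'_1 = 61·cos1.0° − 8·2.100 = 44.2; c'Δl = 14.91; W sinα = 1.1
Slice 2: Δl = 1.4/cos8.2° = 1.414 m; N'_2 = 104·cos8.2° − 3·1.414 = 98.7; c'Δl = 10.04; W sinα = 14.8
Slice 3: Δl = 1.7/cos14.6° = 1.757 m; N'_3 = 188·cos14.6° − 49·1.757 = 95.8; c'Δl = 12.47; W sinα = 47.4
Slice 4: Δl = 1.6/cos21.7° = 1.722 m; N'_4 = 231·cos21.7° − 23·1.722 = 175.0; c'Δl = 12.23; W sinα = 85.4
Slice 5: Δl = 2.1/cos30.2° = 2.430 m; N'_5 = 287·cos30.2° − 36·2.430 = 160.6; c'Δl = 17.25; W sinα = 144.4
Slice 6: Δl = 2.2/cos41.0° = 2.915 m; N'_6 = 233·cos41.0° − 17·2.915 = 126.3; c'Δl = 20.70; W sinα = 152.9
Slice 7: Δl = 2.7/cos56.2° = 4.854 m; N'_7 = 137·cos56.2° − 0·4.854 = 76.2; c'Δl = 34.46; W sinα = 113.8
Σc'Δl = 122.1 kN/m; ΣN' = 776.8 kN/m; ΣW sinα = 559.8 kN/m
Resisting = 122.1 + 776.8·tan27.9° = 122.1 + 411.3 = 533.4 kN/m
FS = 533.4 / 559.8 = 0.953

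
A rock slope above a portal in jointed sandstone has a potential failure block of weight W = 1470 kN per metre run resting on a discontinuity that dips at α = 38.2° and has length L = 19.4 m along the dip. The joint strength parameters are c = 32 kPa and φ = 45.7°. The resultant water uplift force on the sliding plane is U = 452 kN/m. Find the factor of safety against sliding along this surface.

FS = 1.48

Resolving the block weight along and normal to the plane and applying the Mohr–Coulomb strength on the joint:
N' = W cosα − U = 1470·cos38.2° − 452 = 703.2 kN/m
Driving force T = W sinα = 1470·sin38.2° = 909.1 kN/m
Resisting force R = c·L + N'·tanφ = 32·19.4 + 703.2·tan45.7° = 620.8 + 720.6 = 1341.4 kN/m
FS = R / T = 1341.4 / 909.1 = 1.476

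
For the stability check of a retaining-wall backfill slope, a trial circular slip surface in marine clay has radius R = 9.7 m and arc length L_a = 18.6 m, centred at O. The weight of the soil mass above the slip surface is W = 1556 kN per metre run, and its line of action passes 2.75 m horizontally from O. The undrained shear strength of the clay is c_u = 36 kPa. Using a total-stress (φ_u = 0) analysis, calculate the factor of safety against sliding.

Taking moments about the centre O, the resisting moment is provided by the undrained shear strength acting along the arc:
M_R = c_u·L_a·R = 36·18.60·9.7 = 6495.1 kN·m/m
M_D = W·d = 1556·2.75 = 4279.0 kN·m/m
FS = M_R / M_D = 6495.1 / 4279.0 = 1.518

FS = 1.52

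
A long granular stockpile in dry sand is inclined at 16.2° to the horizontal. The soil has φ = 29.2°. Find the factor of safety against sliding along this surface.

FS = 1.92

For a dry cohesionless infinite slope the factor of safety is FS = tanφ / tanβ.
FS = tan29.2° / tan16.2° = 0.5589 / 0.2905 = 1.924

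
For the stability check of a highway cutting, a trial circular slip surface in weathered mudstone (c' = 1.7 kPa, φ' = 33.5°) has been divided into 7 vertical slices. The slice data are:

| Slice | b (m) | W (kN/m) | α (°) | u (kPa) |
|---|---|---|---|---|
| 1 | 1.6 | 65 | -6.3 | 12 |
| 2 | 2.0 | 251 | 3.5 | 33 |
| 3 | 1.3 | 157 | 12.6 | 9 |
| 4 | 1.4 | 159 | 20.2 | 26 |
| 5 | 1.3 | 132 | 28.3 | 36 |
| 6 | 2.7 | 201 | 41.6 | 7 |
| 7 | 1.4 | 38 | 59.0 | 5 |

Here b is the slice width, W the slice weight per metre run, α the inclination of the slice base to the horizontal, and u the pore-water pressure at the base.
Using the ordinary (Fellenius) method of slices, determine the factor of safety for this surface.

Ordinary method of slices: FS = Σ[c'·Δl_i + (W_i cosα_i − u_i·Δl_i)·tanφ'] / Σ W_i sinα_i, with Δl_i = b_i / cosα_i.
Slice 1: Δl = 1.6/cos(-6.3°) = 1.610 m; N'_1 = 65·cos(-6.3°) − 12·1.610 = 45.3; c'Δl = 2.74; W sinα = -7.1
Slice 2: Δl = 2.0/cos3.5° = 2.004 m; N'_2 = 251·cos3.5° − 33·2.004 = 184.4; c'Δl = 3.41; W sinα = 15.3
Slice 3: Δl = 1.3/cos12.6° = 1.332 m; N'_3 = 157·cos12.6° − 9·1.332 = 141.2; c'Δl = 2.26; W sinα = 34.2
Slice 4: Δl = 1.4/cos20.2° = 1.492 m; N'_4 = 159·cos20.2° − 26·1.492 = 110.4; c'Δl = 2.54; W sinα = 54.9
Slice 5: Δl = 1.3/cos28.3° = 1.476 m; N'_5 = 132·cos28.3° − 36·1.476 = 63.1; c'Δl = 2.51; W sinα = 62.6
Slice 6: Δl = 2.7/cos41.6° = 3.611 m; N'_6 = 201·cos41.6° − 7·3.611 = 125.0; c'Δl = 6.14; W sinα = 133.4
Slice 7: Δl = 1.4/cos59.0° = 2.718 m; N'_7 = 38·cos59.0° − 5·2.718 = 6.0; c'Δl = 4.62; W sinα = 32.6
Σc'Δl = 24.2 kN/m; ΣN' = 675.4 kN/m; ΣW sinα = 325.9 kN/m
Resisting = 24.2 + 675.4·tan33.5° = 24.2 + 447.1 = 471.3 kN/m
FS = 471.3 / 325.9 = 1.446

FS = 1.45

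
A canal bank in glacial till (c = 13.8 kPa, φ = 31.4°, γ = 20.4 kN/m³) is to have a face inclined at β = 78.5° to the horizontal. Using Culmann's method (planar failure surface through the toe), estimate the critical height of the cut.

Culmann's analysis gives the critical failure plane at α_cr = (β + φ)/2 = (78.5 + 31.4)/2 = 55.0°, and the critical height
H_c = (4c/γ) · sinβ cosφ / [1 − cos(β − φ)]
    = (4·13.8/20.4) · sin78.5°·cos31.4° / [1 − cos(47.1°)]
    = 2.706 · 0.9799·0.8536 / [1 − 0.6807]
    = 2.706 · 0.8364 / 0.3193
    = 7.09 m

H_c = 7.09 m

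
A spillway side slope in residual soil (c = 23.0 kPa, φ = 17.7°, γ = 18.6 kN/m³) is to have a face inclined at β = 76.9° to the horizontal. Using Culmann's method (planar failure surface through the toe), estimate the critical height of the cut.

H_c = 9.41 m

Culmann's analysis gives the critical failure plane at α_cr = (β + φ)/2 = (76.9 + 17.7)/2 = 47.3°, and the critical height
H_c = (4c/γ) · sinβ cosφ / [1 − cos(β − φ)]
    = (4·23.0/18.6) · sin76.9°·cos17.7° / [1 − cos(59.2°)]
    = 4.946 · 0.9740·0.9527 / [1 − 0.5120]
    = 4.946 · 0.9279 / 0.4880
    = 9.41 m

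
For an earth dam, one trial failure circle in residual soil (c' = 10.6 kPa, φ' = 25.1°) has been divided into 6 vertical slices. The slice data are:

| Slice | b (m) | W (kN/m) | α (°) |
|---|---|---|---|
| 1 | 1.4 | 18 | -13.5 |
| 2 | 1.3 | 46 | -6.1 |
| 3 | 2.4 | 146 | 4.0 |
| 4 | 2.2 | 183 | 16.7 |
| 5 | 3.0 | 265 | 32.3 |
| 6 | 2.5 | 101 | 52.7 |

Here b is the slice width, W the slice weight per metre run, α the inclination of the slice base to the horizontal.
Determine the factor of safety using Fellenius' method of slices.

Ordinary method of slices: FS = Σ[c'·Δl_i + (W_i cosα_i)·tanφ'] / Σ W_i sinα_i, with Δl_i = b_i / cosα_i.
Slice 1: Δl = 1.4/cos(-13.5°) = 1.440 m; N'_1 = 18·cos(-13.5°) = 17.5; c'Δl = 15.26; W sinα = -4.2
Slice 2: Δl = 1.3/cos(-6.1°) = 1.307 m; N'_2 = 46·cos(-6.1°) = 45.7; c'Δl = 13.86; W sinα = -4.9
Slice 3: Δl = 2.4/cos4.0° = 2.406 m; N'_3 = 146·cos4.0° = 145.6; c'Δl = 25.50; W sinα = 10.2
Slice 4: Δl = 2.2/cos16.7° = 2.297 m; N'_4 = 183·cos16.7° = 175.3; c'Δl = 24.35; W sinα = 52.6
Slice 5: Δl = 3.0/cos32.3° = 3.549 m; N'_5 = 265·cos32.3° = 224.0; c'Δl = 37.62; W sinα = 141.6
Slice 6: Δl = 2.5/cos52.7° = 4.125 m; N'_6 = 101·cos52.7° = 61.2; c'Δl = 43.73; W sinα = 80.3
Σc'Δl = 160.3 kN/m; ΣN' = 669.4 kN/m; ΣW sinα = 275.6 kN/m
Resisting = 160.3 + 669.4·tan25.1° = 160.3 + 313.6 = 473.9 kN/m
FS = 473.9 / 275.6 = 1.719

FS = 1.72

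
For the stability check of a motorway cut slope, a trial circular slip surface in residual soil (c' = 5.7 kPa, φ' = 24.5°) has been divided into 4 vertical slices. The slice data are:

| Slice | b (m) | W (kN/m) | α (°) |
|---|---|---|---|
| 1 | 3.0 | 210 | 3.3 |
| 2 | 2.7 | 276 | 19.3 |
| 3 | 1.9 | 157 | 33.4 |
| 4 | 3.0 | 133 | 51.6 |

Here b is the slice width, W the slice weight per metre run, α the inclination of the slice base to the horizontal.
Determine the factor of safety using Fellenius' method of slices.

Ordinary method of slices: FS = Σ[c'·Δl_i + (W_i cosα_i)·tanφ'] / Σ W_i sinα_i, with Δl_i = b_i / cosα_i.
Slice 1: Δl = 3.0/cos3.3° = 3.005 m; N'_1 = 210·cos3.3° = 209.7; c'Δl = 17.13; W sinα = 12.1
Slice 2: Δl = 2.7/cos19.3° = 2.861 m; N'_2 = 276·cos19.3° = 260.5; c'Δl = 16.31; W sinα = 91.2
Slice 3: Δl = 1.9/cos33.4° = 2.276 m; N'_3 = 157·cos33.4° = 131.1; c'Δl = 12.97; W sinα = 86.4
Slice 4: Δl = 3.0/cos51.6° = 4.830 m; N'_4 = 133·cos51.6° = 82.6; c'Δl = 27.53; W sinα = 104.2
Σc'Δl = 73.9 kN/m; ΣN' = 683.8 kN/m; ΣW sinα = 294.0 kN/m
Resisting = 73.9 + 683.8·tan24.5° = 73.9 + 311.6 = 385.6 kN/m
FS = 385.6 / 294.0 = 1.312

FS = 1.31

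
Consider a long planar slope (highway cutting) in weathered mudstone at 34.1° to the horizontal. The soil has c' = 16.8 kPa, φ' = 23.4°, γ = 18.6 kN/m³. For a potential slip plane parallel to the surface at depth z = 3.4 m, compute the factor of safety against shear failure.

For an infinite slope with a slip plane parallel to the surface (no pore pressure): FS = [c' + γz cos²β tanφ'] / [γz sinβ cosβ].
γz = 18.6·3.4 = 63.24 kN/m²
Numerator = 16.8 + 63.24·cos²34.1°·tan23.4° = 16.8 + 63.24·0.6857·0.4327 = 35.565 kPa
Denominator = 63.24·sin34.1°·cos34.1° = 63.24·0.5606·0.8281 = 29.359 kPa
FS = 35.565 / 29.359 = 1.211

FS = 1.21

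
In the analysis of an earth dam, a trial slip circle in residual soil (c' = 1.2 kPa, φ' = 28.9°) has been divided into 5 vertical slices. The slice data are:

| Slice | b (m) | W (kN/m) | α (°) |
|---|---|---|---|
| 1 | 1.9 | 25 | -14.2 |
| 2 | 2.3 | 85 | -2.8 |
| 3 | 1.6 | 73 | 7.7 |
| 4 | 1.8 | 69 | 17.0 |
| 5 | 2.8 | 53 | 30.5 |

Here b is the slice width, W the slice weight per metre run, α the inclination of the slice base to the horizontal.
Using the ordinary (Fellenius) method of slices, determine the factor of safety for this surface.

FS = 3.76

Ordinary method of slices: FS = Σ[c'·Δl_i + (W_i cosα_i)·tanφ'] / Σ W_i sinα_i, with Δl_i = b_i / cosα_i.
Slice 1: Δl = 1.9/cos(-14.2°) = 1.960 m; N'_1 = 25·cos(-14.2°) = 24.2; c'Δl = 2.35; W sinα = -6.1
Slice 2: Δl = 2.3/cos(-2.8°) = 2.303 m; N'_2 = 85·cos(-2.8°) = 84.9; c'Δl = 2.76; W sinα = -4.2
Slice 3: Δl = 1.6/cos7.7° = 1.615 m; N'_3 = 73·cos7.7° = 72.3; c'Δl = 1.94; W sinα = 9.8
Slice 4: Δl = 1.8/cos17.0° = 1.882 m; N'_4 = 69·cos17.0° = 66.0; c'Δl = 2.26; W sinα = 20.2
Slice 5: Δl = 2.8/cos30.5° = 3.250 m; N'_5 = 53·cos30.5° = 45.7; c'Δl = 3.90; W sinα = 26.9
Σc'Δl = 13.2 kN/m; ΣN' = 293.1 kN/m; ΣW sinα = 46.6 kN/m
Resisting = 13.2 + 293.1·tan28.9° = 13.2 + 161.8 = 175.0 kN/m
FS = 175.0 / 46.6 = 3.758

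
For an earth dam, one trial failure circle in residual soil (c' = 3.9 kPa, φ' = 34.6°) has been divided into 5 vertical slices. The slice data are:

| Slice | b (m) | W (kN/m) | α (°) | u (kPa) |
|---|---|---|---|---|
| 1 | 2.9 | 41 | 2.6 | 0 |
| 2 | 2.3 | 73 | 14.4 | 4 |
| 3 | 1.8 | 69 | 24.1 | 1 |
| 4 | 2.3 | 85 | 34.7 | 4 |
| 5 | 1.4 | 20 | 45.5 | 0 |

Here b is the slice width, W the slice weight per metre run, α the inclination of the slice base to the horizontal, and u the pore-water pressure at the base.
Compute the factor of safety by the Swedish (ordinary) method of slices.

Ordinary method of slices: FS = Σ[c'·Δl_i + (W_i cosα_i − u_i·Δl_i)·tanφ'] / Σ W_i sinα_i, with Δl_i = b_i / cosα_i.
Slice 1: Δl = 2.9/cos2.6° = 2.903 m; N'_1 = 41·cos2.6° − 0·2.903 = 41.0; c'Δl = 11.32; W sinα = 1.9
Slice 2: Δl = 2.3/cos14.4° = 2.375 m; N'_2 = 73·cos14.4° − 4·2.375 = 61.2; c'Δl = 9.26; W sinα = 18.2
Slice 3: Δl = 1.8/cos24.1° = 1.972 m; N'_3 = 69·cos24.1° − 1·1.972 = 61.0; c'Δl = 7.69; W sinα = 28.2
Slice 4: Δl = 2.3/cos34.7° = 2.798 m; N'_4 = 85·cos34.7° − 4·2.798 = 58.7; c'Δl = 10.91; W sinα = 48.4
Slice 5: Δl = 1.4/cos45.5° = 1.997 m; N'_5 = 20·cos45.5° − 0·1.997 = 14.0; c'Δl = 7.79; W sinα = 14.3
Σc'Δl = 47.0 kN/m; ΣN' = 235.9 kN/m; ΣW sinα = 110.8 kN/m
Resisting = 47.0 + 235.9·tan34.6° = 47.0 + 162.7 = 209.7 kN/m
FS = 209.7 / 110.8 = 1.892

FS = 1.89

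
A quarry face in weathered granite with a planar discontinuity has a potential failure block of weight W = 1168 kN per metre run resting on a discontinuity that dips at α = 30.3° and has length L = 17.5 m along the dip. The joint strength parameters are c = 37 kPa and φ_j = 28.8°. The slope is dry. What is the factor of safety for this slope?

Resolving the block weight along and normal to the plane and applying the Mohr–Coulomb strength on the joint:
N' = W cosα = 1168·cos30.3° = 1008.4 kN/m
Driving force T = W sinα = 1168·sin30.3° = 589.3 kN/m
Resisting force R = c·L + N'·tanφ_j = 37·17.5 + 1008.4·tan28.8° = 647.5 + 554.4 = 1201.9 kN/m
FS = R / T = 1201.9 / 589.3 = 2.040

FS = 2.04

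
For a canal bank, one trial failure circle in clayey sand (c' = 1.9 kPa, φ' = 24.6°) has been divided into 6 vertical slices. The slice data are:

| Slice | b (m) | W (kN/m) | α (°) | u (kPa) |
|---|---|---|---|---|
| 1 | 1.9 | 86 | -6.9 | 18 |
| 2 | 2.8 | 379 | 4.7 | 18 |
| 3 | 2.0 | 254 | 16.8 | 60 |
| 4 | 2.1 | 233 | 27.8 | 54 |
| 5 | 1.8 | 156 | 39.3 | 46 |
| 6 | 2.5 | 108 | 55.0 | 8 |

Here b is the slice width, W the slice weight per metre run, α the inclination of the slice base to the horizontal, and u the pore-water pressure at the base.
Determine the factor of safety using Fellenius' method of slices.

Ordinary method of slices: FS = Σ[c'·Δl_i + (W_i cosα_i − u_i·Δl_i)·tanφ'] / Σ W_i sinα_i, with Δl_i = b_i / cosα_i.
Slice 1: Δl = 1.9/cos(-6.9°) = 1.914 m; N'_1 = 86·cos(-6.9°) − 18·1.914 = 50.9; c'Δl = 3.64; W sinα = -10.3
Slice 2: Δl = 2.8/cos4.7° = 2.809 m; N'_2 = 379·cos4.7° − 18·2.809 = 327.2; c'Δl = 5.34; W sinα = 31.1
Slice 3: Δl = 2.0/cos16.8° = 2.089 m; N'_3 = 254·cos16.8° − 60·2.089 = 117.8; c'Δl = 3.97; W sinα = 73.4
Slice 4: Δl = 2.1/cos27.8° = 2.374 m; N'_4 = 233·cos27.8° − 54·2.374 = 77.9; c'Δl = 4.51; W sinα = 108.7
Slice 5: Δl = 1.8/cos39.3° = 2.326 m; N'_5 = 156·cos39.3° − 46·2.326 = 13.7; c'Δl = 4.42; W sinα = 98.8
Slice 6: Δl = 2.5/cos55.0° = 4.359 m; N'_6 = 108·cos55.0° − 8·4.359 = 27.1; c'Δl = 8.28; W sinα = 88.5
Σc'Δl = 30.2 kN/m; ΣN' = 614.6 kN/m; ΣW sinα = 390.1 kN/m
Resisting = 30.2 + 614.6·tan24.6° = 30.2 + 281.4 = 311.5 kN/m
FS = 311.5 / 390.1 = 0.799

FS = 0.80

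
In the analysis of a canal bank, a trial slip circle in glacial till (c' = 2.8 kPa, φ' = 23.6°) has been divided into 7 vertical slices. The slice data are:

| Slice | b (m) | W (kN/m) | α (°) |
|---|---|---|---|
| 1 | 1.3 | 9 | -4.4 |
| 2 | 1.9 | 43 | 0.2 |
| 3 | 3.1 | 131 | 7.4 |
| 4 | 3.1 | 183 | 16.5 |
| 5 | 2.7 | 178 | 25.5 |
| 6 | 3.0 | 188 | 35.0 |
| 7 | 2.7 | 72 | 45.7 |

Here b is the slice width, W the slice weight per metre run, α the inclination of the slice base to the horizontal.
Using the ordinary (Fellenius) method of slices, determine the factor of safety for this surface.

FS = 1.22

Ordinary method of slices: FS = Σ[c'·Δl_i + (W_i cosα_i)·tanφ'] / Σ W_i sinα_i, with Δl_i = b_i / cosα_i.
Slice 1: Δl = 1.3/cos(-4.4°) = 1.304 m; N'_1 = 9·cos(-4.4°) = 9.0; c'Δl = 3.65; W sinα = -0.7
Slice 2: Δl = 1.9/cos0.2° = 1.900 m; N'_2 = 43·cos0.2° = 43.0; c'Δl = 5.32; W sinα = 0.2
Slice 3: Δl = 3.1/cos7.4° = 3.126 m; N'_3 = 131·cos7.4° = 129.9; c'Δl = 8.75; W sinα = 16.9
Slice 4: Δl = 3.1/cos16.5° = 3.233 m; N'_4 = 183·cos16.5° = 175.5; c'Δl = 9.05; W sinα = 52.0
Slice 5: Δl = 2.7/cos25.5° = 2.991 m; N'_5 = 178·cos25.5° = 160.7; c'Δl = 8.38; W sinα = 76.6
Slice 6: Δl = 3.0/cos35.0° = 3.662 m; N'_6 = 188·cos35.0° = 154.0; c'Δl = 10.25; W sinα = 107.8
Slice 7: Δl = 2.7/cos45.7° = 3.866 m; N'_7 = 72·cos45.7° = 50.3; c'Δl = 10.82; W sinα = 51.5
Σc'Δl = 56.2 kN/m; ΣN' = 722.3 kN/m; ΣW sinα = 304.3 kN/m
Resisting = 56.2 + 722.3·tan23.6° = 56.2 + 315.6 = 371.8 kN/m
FS = 371.8 / 304.3 = 1.222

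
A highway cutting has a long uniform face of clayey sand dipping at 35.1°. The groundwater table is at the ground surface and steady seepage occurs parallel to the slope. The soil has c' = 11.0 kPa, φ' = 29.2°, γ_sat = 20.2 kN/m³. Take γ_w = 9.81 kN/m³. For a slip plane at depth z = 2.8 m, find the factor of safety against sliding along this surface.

FS = 0.82

With seepage parallel to the slope and the water table at the surface, the effective normal stress on the slip plane uses the buoyant unit weight γ' = γ_sat − γ_w while the driving shear stress uses γ_sat:
FS = [c' + γ' z cos²β tanφ'] / [γ_sat z sinβ cosβ]
γ' = 20.2 − 9.81 = 10.39 kN/m³
Numerator = 11.0 + 10.39·2.8·cos²35.1°·tan29.2° = 11.0 + 10.39·2.8·0.6694·0.5589 = 21.883 kPa
Denominator = 20.2·2.8·sin35.1°·cos35.1° = 20.2·2.8·0.5750·0.8181 = 26.608 kPa
FS = 21.883 / 26.608 = 0.822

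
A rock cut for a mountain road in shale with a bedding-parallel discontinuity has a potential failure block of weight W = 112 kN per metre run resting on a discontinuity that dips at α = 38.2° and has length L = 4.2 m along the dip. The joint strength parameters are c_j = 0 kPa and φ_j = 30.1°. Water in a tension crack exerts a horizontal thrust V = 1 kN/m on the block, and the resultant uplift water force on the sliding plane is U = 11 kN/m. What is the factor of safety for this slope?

FS = 0.63

Resolving the block weight along and normal to the plane and applying the Mohr–Coulomb strength on the joint:
N' = W cosα − U − V sinα = 112·cos38.2° − 11 − 1·sin38.2° = 76.4 kN/m
Driving force T = W sinα + V cosα = 112·sin38.2° + 1·cos38.2° = 70.0 kN/m
Resisting force R = c_j·L + N'·tanφ_j = 0·4.2 + 76.4·tan30.1° = 0.0 + 44.3 = 44.3 kN/m
FS = R / T = 44.3 / 70.0 = 0.632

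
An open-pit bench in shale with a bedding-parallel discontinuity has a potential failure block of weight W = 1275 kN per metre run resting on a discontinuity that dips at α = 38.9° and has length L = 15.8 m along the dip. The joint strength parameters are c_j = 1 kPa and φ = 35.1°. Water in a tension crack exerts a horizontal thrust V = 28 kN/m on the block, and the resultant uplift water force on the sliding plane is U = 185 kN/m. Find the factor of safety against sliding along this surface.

FS = 0.69

Resolving the block weight along and normal to the plane and applying the Mohr–Coulomb strength on the joint:
N' = W cosα − U − V sinα = 1275·cos38.9° − 185 − 28·sin38.9° = 789.7 kN/m
Driving force T = W sinα + V cosα = 1275·sin38.9° + 28·cos38.9° = 822.4 kN/m
Resisting force R = c_j·L + N'·tanφ = 1·15.8 + 789.7·tan35.1° = 15.8 + 555.0 = 570.8 kN/m
FS = R / T = 570.8 / 822.4 = 0.694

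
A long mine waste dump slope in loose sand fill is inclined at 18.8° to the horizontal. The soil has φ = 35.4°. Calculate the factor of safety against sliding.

FS = 2.09

For a dry cohesionless infinite slope the factor of safety is FS = tanφ / tanβ.
FS = tan35.4° / tan18.8° = 0.7107 / 0.3404 = 2.088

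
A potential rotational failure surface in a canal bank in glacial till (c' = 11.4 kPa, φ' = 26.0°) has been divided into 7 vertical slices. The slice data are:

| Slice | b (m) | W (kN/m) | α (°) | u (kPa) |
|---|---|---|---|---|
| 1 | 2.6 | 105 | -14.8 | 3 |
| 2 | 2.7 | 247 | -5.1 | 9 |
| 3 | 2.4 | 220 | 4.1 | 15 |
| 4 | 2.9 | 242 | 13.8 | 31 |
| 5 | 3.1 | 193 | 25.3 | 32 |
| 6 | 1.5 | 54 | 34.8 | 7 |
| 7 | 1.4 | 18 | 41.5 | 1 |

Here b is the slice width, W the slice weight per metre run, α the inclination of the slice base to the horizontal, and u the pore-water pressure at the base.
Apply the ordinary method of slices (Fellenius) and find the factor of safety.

Ordinary method of slices: FS = Σ[c'·Δl_i + (W_i cosα_i − u_i·Δl_i)·tanφ'] / Σ W_i sinα_i, with Δl_i = b_i / cosα_i.
Slice 1: Δl = 2.6/cos(-14.8°) = 2.689 m; N'_1 = 105·cos(-14.8°) − 3·2.689 = 93.4; c'Δl = 30.66; W sinα = -26.8
Slice 2: Δl = 2.7/cos(-5.1°) = 2.711 m; N'_2 = 247·cos(-5.1°) − 9·2.711 = 221.6; c'Δl = 30.90; W sinα = -22.0
Slice 3: Δl = 2.4/cos4.1° = 2.406 m; N'_3 = 220·cos4.1° − 15·2.406 = 183.3; c'Δl = 27.43; W sinα = 15.7
Slice 4: Δl = 2.9/cos13.8° = 2.986 m; N'_4 = 242·cos13.8° − 31·2.986 = 142.4; c'Δl = 34.04; W sinα = 57.7
Slice 5: Δl = 3.1/cos25.3° = 3.429 m; N'_5 = 193·cos25.3° − 32·3.429 = 64.8; c'Δl = 39.09; W sinα = 82.5
Slice 6: Δl = 1.5/cos34.8° = 1.827 m; N'_6 = 54·cos34.8° − 7·1.827 = 31.6; c'Δl = 20.82; W sinα = 30.8
Slice 7: Δl = 1.4/cos41.5° = 1.869 m; N'_7 = 18·cos41.5° − 1·1.869 = 11.6; c'Δl = 21.31; W sinα = 11.9
Σc'Δl = 204.3 kN/m; ΣN' = 748.8 kN/m; ΣW sinα = 149.9 kN/m
Resisting = 204.3 + 748.8·tan26.0° = 204.3 + 365.2 = 569.5 kN/m
FS = 569.5 / 149.9 = 3.799

FS = 3.80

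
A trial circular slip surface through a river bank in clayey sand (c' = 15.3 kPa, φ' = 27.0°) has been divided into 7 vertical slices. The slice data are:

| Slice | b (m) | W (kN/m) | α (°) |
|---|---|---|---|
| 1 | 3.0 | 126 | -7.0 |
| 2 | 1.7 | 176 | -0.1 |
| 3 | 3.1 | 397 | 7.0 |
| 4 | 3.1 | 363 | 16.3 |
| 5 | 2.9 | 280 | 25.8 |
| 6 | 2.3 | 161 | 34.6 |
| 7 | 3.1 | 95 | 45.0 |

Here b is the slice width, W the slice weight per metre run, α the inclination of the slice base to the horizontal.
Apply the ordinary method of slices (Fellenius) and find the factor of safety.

Ordinary method of slices: FS = Σ[c'·Δl_i + (W_i cosα_i)·tanφ'] / Σ W_i sinα_i, with Δl_i = b_i / cosα_i.
Slice 1: Δl = 3.0/cos(-7.0°) = 3.023 m; N'_1 = 126·cos(-7.0°) = 125.1; c'Δl = 46.24; W sinα = -15.4
Slice 2: Δl = 1.7/cos(-0.1°) = 1.700 m; N'_2 = 176·cos(-0.1°) = 176.0; c'Δl = 26.01; W sinα = -0.3
Slice 3: Δl = 3.1/cos7.0° = 3.123 m; N'_3 = 397·cos7.0° = 394.0; c'Δl = 47.79; W sinα = 48.4
Slice 4: Δl = 3.1/cos16.3° = 3.230 m; N'_4 = 363·cos16.3° = 348.4; c'Δl = 49.42; W sinα = 101.9
Slice 5: Δl = 2.9/cos25.8° = 3.221 m; N'_5 = 280·cos25.8° = 252.1; c'Δl = 49.28; W sinα = 121.9
Slice 6: Δl = 2.3/cos34.6° = 2.794 m; N'_6 = 161·cos34.6° = 132.5; c'Δl = 42.75; W sinα = 91.4
Slice 7: Δl = 3.1/cos45.0° = 4.384 m; N'_7 = 95·cos45.0° = 67.2; c'Δl = 67.08; W sinα = 67.2
Σc'Δl = 328.6 kN/m; ΣN' = 1495.3 kN/m; ΣW sinα = 415.1 kN/m
Resisting = 328.6 + 1495.3·tan27.0° = 328.6 + 761.9 = 1090.5 kN/m
FS = 1090.5 / 415.1 = 2.627

FS = 2.63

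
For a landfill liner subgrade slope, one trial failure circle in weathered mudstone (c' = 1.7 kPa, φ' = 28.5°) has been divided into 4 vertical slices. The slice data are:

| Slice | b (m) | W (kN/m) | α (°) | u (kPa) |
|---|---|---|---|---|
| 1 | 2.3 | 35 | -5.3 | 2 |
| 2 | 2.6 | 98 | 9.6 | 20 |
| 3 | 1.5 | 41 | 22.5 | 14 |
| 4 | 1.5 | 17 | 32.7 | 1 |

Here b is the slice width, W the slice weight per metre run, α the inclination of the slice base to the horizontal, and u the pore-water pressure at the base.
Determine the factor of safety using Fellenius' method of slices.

FS = 1.83

Ordinary method of slices: FS = Σ[c'·Δl_i + (W_i cosα_i − u_i·Δl_i)·tanφ'] / Σ W_i sinα_i, with Δl_i = b_i / cosα_i.
Slice 1: Δl = 2.3/cos(-5.3°) = 2.310 m; N'_1 = 35·cos(-5.3°) − 2·2.310 = 30.2; c'Δl = 3.93; W sinα = -3.2
Slice 2: Δl = 2.6/cos9.6° = 2.637 m; N'_2 = 98·cos9.6° − 20·2.637 = 43.9; c'Δl = 4.48; W sinα = 16.3
Slice 3: Δl = 1.5/cos22.5° = 1.624 m; N'_3 = 41·cos22.5° − 14·1.624 = 15.1; c'Δl = 2.76; W sinα = 15.7
Slice 4: Δl = 1.5/cos32.7° = 1.783 m; N'_4 = 17·cos32.7° − 1·1.783 = 12.5; c'Δl = 3.03; W sinα = 9.2
Σc'Δl = 14.2 kN/m; ΣN' = 101.8 kN/m; ΣW sinα = 38.0 kN/m
Resisting = 14.2 + 101.8·tan28.5° = 14.2 + 55.3 = 69.5 kN/m
FS = 69.5 / 38.0 = 1.829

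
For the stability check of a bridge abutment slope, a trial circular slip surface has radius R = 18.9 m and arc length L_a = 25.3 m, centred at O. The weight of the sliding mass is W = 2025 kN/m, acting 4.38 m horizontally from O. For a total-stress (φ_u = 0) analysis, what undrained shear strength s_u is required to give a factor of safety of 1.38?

s_u = 25.6 kPa

FS = s_u·L_a·R / (W·d), so s_u = FS·W·d / (L_a·R).
s_u = 1.38·2025·4.38 / (25.30·18.9) = 12239.9 / 478.17 = 25.60 kPa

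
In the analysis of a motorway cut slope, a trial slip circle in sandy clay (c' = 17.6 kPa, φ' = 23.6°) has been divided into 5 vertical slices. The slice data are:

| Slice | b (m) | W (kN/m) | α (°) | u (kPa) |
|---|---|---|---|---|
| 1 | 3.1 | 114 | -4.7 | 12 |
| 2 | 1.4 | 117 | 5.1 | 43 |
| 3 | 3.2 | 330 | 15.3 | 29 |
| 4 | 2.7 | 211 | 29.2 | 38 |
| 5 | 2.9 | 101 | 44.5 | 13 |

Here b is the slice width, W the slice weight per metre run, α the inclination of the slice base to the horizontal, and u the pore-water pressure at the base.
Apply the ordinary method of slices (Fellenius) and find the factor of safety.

Ordinary method of slices: FS = Σ[c'·Δl_i + (W_i cosα_i − u_i·Δl_i)·tanφ'] / Σ W_i sinα_i, with Δl_i = b_i / cosα_i.
Slice 1: Δl = 3.1/cos(-4.7°) = 3.110 m; N'_1 = 114·cos(-4.7°) − 12·3.110 = 76.3; c'Δl = 54.74; W sinα = -9.3
Slice 2: Δl = 1.4/cos5.1° = 1.406 m; N'_2 = 117·cos5.1° − 43·1.406 = 56.1; c'Δl = 24.74; W sinα = 10.4
Slice 3: Δl = 3.2/cos15.3° = 3.318 m; N'_3 = 330·cos15.3° − 29·3.318 = 222.1; c'Δl = 58.39; W sinα = 87.1
Slice 4: Δl = 2.7/cos29.2° = 3.093 m; N'_4 = 211·cos29.2° − 38·3.093 = 66.7; c'Δl = 54.44; W sinα = 102.9
Slice 5: Δl = 2.9/cos44.5° = 4.066 m; N'_5 = 101·cos44.5° − 13·4.066 = 19.2; c'Δl = 71.56; W sinα = 70.8
Σc'Δl = 263.9 kN/m; ΣN' = 440.3 kN/m; ΣW sinα = 261.9 kN/m
Resisting = 263.9 + 440.3·tan23.6° = 263.9 + 192.4 = 456.2 kN/m
FS = 456.2 / 261.9 = 1.742

FS = 1.74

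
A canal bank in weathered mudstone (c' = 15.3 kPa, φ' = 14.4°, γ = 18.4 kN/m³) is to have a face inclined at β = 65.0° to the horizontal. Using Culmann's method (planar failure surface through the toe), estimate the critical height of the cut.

Culmann's analysis gives the critical failure plane at α_cr = (β + φ')/2 = (65.0 + 14.4)/2 = 39.7°, and the critical height
H_c = (4c'/γ) · sinβ cosφ' / [1 − cos(β − φ')]
    = (4·15.3/18.4) · sin65.0°·cos14.4° / [1 − cos(50.6°)]
    = 3.326 · 0.9063·0.9686 / [1 − 0.6347]
    = 3.326 · 0.8778 / 0.3653
    = 7.99 m

H_c = 7.99 m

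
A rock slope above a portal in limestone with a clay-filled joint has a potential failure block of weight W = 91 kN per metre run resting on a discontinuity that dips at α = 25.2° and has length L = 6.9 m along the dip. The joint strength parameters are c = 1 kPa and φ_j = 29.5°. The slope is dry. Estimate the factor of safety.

FS = 1.38

Resolving the block weight along and normal to the plane and applying the Mohr–Coulomb strength on the joint:
N' = W cosα = 91·cos25.2° = 82.3 kN/m
Driving force T = W sinα = 91·sin25.2° = 38.7 kN/m
Resisting force R = c·L + N'·tanφ_j = 1·6.9 + 82.3·tan29.5° = 6.9 + 46.6 = 53.5 kN/m
FS = R / T = 53.5 / 38.7 = 1.380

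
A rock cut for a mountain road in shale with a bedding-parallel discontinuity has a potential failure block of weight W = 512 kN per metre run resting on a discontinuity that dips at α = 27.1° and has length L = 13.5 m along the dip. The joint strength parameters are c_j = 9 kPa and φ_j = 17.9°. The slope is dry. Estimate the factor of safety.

Resolving the block weight along and normal to the plane and applying the Mohr–Coulomb strength on the joint:
N' = W cosα = 512·cos27.1° = 455.8 kN/m
Driving force T = W sinα = 512·sin27.1° = 233.2 kN/m
Resisting force R = c_j·L + N'·tanφ_j = 9·13.5 + 455.8·tan17.9° = 121.5 + 147.2 = 268.7 kN/m
FS = R / T = 268.7 / 233.2 = 1.152

FS = 1.15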